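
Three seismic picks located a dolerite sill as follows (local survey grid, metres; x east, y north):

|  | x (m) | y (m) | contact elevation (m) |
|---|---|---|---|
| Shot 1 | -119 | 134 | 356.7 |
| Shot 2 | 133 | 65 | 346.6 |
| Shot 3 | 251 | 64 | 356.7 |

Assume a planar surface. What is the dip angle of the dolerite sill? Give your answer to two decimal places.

Two edge vectors: Shot 1→Shot 2 = (252, -69, -10.1), Shot 1→Shot 3 = (370, -70, 0).
Normal n = (Shot 1→Shot 2) × (Shot 1→Shot 3) = (-707, -3737, 7890).
So ∂z/∂x = −n_x/n_z = 0.08961 and ∂z/∂y = −n_y/n_z = 0.47364.
Gradient magnitude |∇z| = √(a² + b²) = √(0.00803 + 0.22433) = 0.48204.
True dip = arctan(0.48204) = 25.74°, dipping toward S (azimuth ≈ 191°).

25.74°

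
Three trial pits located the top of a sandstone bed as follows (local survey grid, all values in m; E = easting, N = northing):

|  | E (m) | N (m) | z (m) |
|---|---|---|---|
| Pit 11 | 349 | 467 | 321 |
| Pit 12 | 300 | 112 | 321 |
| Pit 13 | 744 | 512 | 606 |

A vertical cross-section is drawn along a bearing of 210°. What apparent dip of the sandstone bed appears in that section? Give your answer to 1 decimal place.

15.6°

Let the plane be z = a·E + b·N + c.
Pit 12−Pit 11: −49a − 355b = 0;  Pit 13−Pit 11: 395a + 45b = 285.
Solving gives a = 0.73305, b = −0.10118.
Unit vector along 210° is (sin 210°, cos 210°) = (-0.5000, -0.8660).
Slope in that direction = a·(-0.5000) + b·(-0.8660) = −0.27890.
Apparent dip = arctan|0.27890| = 15.6° (true dip is 36.5°, so apparent ≤ true as expected).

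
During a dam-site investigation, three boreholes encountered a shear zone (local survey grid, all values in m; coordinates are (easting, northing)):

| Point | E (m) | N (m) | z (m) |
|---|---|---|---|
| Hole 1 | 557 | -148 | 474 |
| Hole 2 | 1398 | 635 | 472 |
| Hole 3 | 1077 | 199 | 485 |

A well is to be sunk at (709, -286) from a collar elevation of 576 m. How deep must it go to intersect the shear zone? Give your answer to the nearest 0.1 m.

Two edge vectors: Hole 1→Hole 2 = (841, 783, -2), Hole 1→Hole 3 = (520, 347, 11).
Normal n = (Hole 1→Hole 2) × (Hole 1→Hole 3) = (9307, -10291, -115333).
So ∂z/∂E = −n_x/n_z = 0.080697 and ∂z/∂N = −n_y/n_z = −0.089229.
Intercept c from Hole 1: 474 − 44.95 − 13.21 = 415.85.
At (709, -286): z_contact = 57.21 + 25.52 + 415.85 = 498.58 m.
Depth below ground = 576 − 498.58 = 77.4 m.

77.4 m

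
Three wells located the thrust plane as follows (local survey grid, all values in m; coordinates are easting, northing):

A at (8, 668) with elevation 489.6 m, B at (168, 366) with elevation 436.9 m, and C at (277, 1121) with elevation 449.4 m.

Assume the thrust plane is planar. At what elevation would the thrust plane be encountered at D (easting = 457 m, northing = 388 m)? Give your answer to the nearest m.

370 m

Two edge vectors: A→B = (160, -302, -52.7), A→C = (269, 453, -40.2).
Normal n = (A→B) × (A→C) = (36013.5, -7744.3, 153718).
So ∂z/∂easting = −n_x/n_z = −0.23428 and ∂z/∂northing = −n_y/n_z = 0.05038.
Intercept c from A: 489.6 + 1.87 − 33.65 = 457.82.
At (457, 388): z = −107.1 + 19.5 + 457.82 = 370.3 m.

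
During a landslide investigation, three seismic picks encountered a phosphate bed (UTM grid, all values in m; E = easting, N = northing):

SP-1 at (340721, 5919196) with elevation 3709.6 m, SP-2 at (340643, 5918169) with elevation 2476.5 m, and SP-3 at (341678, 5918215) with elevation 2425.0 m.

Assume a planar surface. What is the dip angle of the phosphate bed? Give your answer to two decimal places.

50.50°

Let the plane be z = a·E + b·N + c.
SP-2−SP-1: −78a − 1027b = −1233.1;  SP-3−SP-1: 957a − 981b = −1284.6.
Solving gives a = −0.10347, b = 1.20854.
Gradient magnitude |∇z| = √(a² + b²) = √(0.01071 + 1.46057) = 1.21296.
True dip = arctan(1.21296) = 50.50°, dipping toward S (azimuth ≈ 175°).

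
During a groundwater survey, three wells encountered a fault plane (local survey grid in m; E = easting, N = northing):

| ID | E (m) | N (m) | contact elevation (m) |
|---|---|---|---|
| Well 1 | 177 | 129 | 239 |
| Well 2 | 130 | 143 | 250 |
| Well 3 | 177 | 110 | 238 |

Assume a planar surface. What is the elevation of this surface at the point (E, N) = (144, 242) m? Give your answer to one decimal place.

252.2 m

Two edge vectors: Well 1→Well 2 = (-47, 14, 11), Well 1→Well 3 = (0, -19, -1).
Normal n = (Well 1→Well 2) × (Well 1→Well 3) = (195, -47, 893).
So ∂z/∂E = −n_x/n_z = −0.21837 and ∂z/∂N = −n_y/n_z = 0.05263.
Intercept c from Well 1: 239 + 38.65 − 6.79 = 270.86.
At (144, 242): z = −31.4 + 12.7 + 270.86 = 252.2 m.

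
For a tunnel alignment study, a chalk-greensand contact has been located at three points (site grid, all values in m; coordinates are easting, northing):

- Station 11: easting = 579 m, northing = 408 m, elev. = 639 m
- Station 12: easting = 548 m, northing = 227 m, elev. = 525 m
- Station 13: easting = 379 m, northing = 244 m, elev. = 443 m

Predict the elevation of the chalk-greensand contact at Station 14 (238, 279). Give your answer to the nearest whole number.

Let the plane be z = a·easting + b·northing + c.
Station 12−Station 11: −31a − 181b = −114;  Station 13−Station 11: −200a − 164b = −196.
Solving gives a = 0.53927, b = 0.53747.
Then c = 639 − a·579 − b·408 = 107.47.
At (238, 279): z = 128.3 + 150.0 + 107.47 = 385.8 m.

386 m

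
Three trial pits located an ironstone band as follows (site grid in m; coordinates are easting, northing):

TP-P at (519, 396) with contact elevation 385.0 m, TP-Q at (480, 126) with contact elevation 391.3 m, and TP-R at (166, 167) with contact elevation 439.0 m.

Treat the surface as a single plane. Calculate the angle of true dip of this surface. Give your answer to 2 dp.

Two edge vectors: TP-P→TP-Q = (-39, -270, 6.3), TP-P→TP-R = (-353, -229, 54).
Normal n = (TP-P→TP-Q) × (TP-P→TP-R) = (-13137.3, -117.9, -86379).
So ∂z/∂easting = −n_x/n_z = −0.15209 and ∂z/∂northing = −n_y/n_z = −0.00136.
Gradient magnitude |∇z| = √(a² + b²) = √(0.02313 + 0.00000) = 0.15210.
True dip = arctan(0.15210) = 8.65°, dipping toward E (azimuth ≈ 089°).

8.65°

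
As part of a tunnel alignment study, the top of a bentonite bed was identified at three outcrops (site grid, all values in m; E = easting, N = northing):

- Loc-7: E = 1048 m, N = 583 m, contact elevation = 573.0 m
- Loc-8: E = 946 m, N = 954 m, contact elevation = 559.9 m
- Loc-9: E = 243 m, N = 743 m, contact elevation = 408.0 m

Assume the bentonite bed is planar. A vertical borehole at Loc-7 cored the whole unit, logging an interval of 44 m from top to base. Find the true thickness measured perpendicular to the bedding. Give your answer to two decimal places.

Two edge vectors: Loc-7→Loc-8 = (-102, 371, -13.1), Loc-7→Loc-9 = (-805, 160, -165).
Normal n = (Loc-7→Loc-8) × (Loc-7→Loc-9) = (-59119, -6284.5, 282335).
So ∂z/∂E = −n_x/n_z = 0.20939 and ∂z/∂N = −n_y/n_z = 0.02226.
|∇z| = √(a²+b²) = 0.21057, so dip δ = arctan(0.21057) = 11.89°.
True thickness = vertical thickness × cos δ = 44 × cos 11.89° = 43.06 m.

43.06 m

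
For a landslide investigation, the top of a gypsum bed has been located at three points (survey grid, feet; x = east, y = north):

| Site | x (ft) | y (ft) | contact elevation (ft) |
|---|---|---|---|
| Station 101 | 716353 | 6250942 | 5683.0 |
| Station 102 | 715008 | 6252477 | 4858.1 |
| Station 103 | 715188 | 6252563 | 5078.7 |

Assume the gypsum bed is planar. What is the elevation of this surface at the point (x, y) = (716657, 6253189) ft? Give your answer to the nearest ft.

6850 ft

Let the plane be z = a·x + b·y + c.
Station 102−Station 101: −1345a + 1535b = −824.9;  Station 103−Station 101: −1165a + 1621b = −604.3.
Solving gives a = 1.04488201, b = 0.37815394.
Then c = 5683 − a·716353 − b·6250942 = −3106639.71.
At (716657, 6253189): z = 748822.0 + 2364668.1 − 3106639.71 = 6850.4 ft.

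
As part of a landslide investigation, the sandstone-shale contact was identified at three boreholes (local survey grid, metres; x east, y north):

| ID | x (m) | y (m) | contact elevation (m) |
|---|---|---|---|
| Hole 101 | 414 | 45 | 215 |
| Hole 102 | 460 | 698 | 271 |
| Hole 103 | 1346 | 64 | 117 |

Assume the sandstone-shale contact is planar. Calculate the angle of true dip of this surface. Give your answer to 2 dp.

Let the plane be z = a·x + b·y + c.
Hole 102−Hole 101: 46a + 653b = 56;  Hole 103−Hole 101: 932a + 19b = −98.
Solving gives a = −0.10705, b = 0.09330.
Gradient magnitude |∇z| = √(a² + b²) = √(0.01146 + 0.00870) = 0.14200.
True dip = arctan(0.14200) = 8.08°, dipping toward SE (azimuth ≈ 131°).

8.08°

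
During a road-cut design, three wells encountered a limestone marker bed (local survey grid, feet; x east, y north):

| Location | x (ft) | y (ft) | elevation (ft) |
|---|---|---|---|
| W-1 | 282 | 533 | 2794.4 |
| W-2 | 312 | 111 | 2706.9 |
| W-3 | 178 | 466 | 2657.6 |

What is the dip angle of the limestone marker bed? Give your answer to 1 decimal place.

49.4°

Let the plane be z = a·x + b·y + c.
W-2−W-1: 30a − 422b = −87.5;  W-3−W-1: −104a − 67b = −136.8.
Solving gives a = 1.13005, b = 0.28768.
Gradient magnitude |∇z| = √(a² + b²) = √(1.27702 + 0.08276) = 1.16609.
True dip = arctan(1.16609) = 49.4°, dipping toward WSW (azimuth ≈ 256°).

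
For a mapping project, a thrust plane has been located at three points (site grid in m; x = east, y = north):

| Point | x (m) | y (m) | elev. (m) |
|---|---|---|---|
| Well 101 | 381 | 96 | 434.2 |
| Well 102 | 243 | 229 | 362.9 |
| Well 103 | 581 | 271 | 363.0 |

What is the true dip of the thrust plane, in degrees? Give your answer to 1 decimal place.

Let the plane be z = a·x + b·y + c.
Well 102−Well 101: −138a + 133b = −71.3;  Well 103−Well 101: 200a + 175b = −71.2.
Solving gives a = 0.05927, b = −0.47459.
Gradient magnitude |∇z| = √(a² + b²) = √(0.00351 + 0.22524) = 0.47828.
True dip = arctan(0.47828) = 25.6°, dipping toward N (azimuth ≈ 353°).

25.6°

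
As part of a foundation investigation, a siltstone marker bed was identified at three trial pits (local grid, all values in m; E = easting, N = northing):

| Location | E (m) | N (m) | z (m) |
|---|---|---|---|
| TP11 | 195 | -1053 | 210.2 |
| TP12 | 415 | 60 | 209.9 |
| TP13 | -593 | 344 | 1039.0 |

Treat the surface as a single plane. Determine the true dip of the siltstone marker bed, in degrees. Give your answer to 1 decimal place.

38.5°

Let the plane be z = a·E + b·N + c.
TP12−TP11: 220a + 1113b = −0.3;  TP13−TP11: −788a + 1397b = 828.8.
Solving gives a = −0.77920, b = 0.15375.
Gradient magnitude |∇z| = √(a² + b²) = √(0.60715 + 0.02364) = 0.79423.
True dip = arctan(0.79423) = 38.5°, dipping toward E (azimuth ≈ 101°).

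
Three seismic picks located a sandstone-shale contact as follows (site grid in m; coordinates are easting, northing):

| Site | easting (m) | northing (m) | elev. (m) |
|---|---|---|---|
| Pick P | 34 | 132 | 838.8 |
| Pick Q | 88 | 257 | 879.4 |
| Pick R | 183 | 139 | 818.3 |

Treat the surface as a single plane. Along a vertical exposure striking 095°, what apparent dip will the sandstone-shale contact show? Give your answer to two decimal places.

Two edge vectors: Pick P→Pick Q = (54, 125, 40.6), Pick P→Pick R = (149, 7, -20.5).
Normal n = (Pick P→Pick Q) × (Pick P→Pick R) = (-2846.7, 7156.4, -18247).
So ∂z/∂easting = −n_x/n_z = −0.15601 and ∂z/∂northing = −n_y/n_z = 0.39220.
Unit vector along 095° is (sin 95°, cos 95°) = (0.9962, -0.0872).
Slope in that direction = a·(0.9962) + b·(-0.0872) = −0.18960.
Apparent dip = arctan|0.18960| = 10.74° (true dip is 22.9°, so apparent ≤ true as expected).

10.74°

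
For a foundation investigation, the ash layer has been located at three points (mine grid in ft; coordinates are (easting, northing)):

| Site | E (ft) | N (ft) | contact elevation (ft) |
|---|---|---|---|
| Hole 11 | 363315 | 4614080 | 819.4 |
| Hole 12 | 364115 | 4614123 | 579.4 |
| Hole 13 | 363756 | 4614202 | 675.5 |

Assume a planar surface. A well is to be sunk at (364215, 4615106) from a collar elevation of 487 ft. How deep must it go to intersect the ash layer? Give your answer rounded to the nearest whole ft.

53 ft

Two edge vectors: Hole 11→Hole 12 = (800, 43, -240), Hole 11→Hole 13 = (441, 122, -143.9).
Normal n = (Hole 11→Hole 12) × (Hole 11→Hole 13) = (23092.3, 9280, 78637).
So ∂z/∂E = −n_x/n_z = −0.29365693 and ∂z/∂N = −n_y/n_z = −0.11801061.
Intercept c from Hole 11: 819.4 + 106689.97 + 544510.38 = 652019.74.
At (364215, 4615106): z_contact = −106954.3 − 544631.5 + 652019.74 = 434.0 ft.
Depth below ground = 487 − 434.0 = 53 ft.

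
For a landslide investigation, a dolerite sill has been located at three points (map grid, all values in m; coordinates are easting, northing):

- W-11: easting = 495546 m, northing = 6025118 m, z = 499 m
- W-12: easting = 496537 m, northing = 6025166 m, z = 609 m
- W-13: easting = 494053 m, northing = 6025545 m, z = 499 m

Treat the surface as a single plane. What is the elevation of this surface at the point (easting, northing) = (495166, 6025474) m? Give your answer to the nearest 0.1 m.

581.1 m

Let the plane be z = a·easting + b·northing + c.
W-12−W-11: 991a + 48b = 110;  W-13−W-11: −1493a + 427b = 0.
Solving gives a = 0.094923215, b = 0.331897797.
Then c = 499 − a·495546 − b·6025118 = −2046263.21.
At (495166, 6025474): z = 47002.7 + 1999841.5 − 2046263.21 = 581.1 m.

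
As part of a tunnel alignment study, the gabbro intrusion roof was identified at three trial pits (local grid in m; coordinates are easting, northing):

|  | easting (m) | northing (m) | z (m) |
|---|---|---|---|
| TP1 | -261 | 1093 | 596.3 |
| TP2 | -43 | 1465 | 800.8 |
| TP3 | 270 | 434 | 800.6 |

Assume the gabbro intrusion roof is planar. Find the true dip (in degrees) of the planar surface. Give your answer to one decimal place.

32.8°

Two edge vectors: TP1→TP2 = (218, 372, 204.5), TP1→TP3 = (531, -659, 204.3).
Normal n = (TP1→TP2) × (TP1→TP3) = (210765.1, 64052.1, -341194).
So ∂z/∂easting = −n_x/n_z = 0.61773 and ∂z/∂northing = −n_y/n_z = 0.18773.
Gradient magnitude |∇z| = √(a² + b²) = √(0.38159 + 0.03524) = 0.64562.
True dip = arctan(0.64562) = 32.8°, dipping toward WSW (azimuth ≈ 253°).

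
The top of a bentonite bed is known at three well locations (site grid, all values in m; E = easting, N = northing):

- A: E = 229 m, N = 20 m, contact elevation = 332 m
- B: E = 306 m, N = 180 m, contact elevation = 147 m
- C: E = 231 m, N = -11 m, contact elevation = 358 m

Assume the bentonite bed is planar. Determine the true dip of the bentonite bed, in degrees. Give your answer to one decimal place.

Two edge vectors: A→B = (77, 160, -185), A→C = (2, -31, 26).
Normal n = (A→B) × (A→C) = (-1575, -2372, -2707).
So ∂z/∂E = −n_x/n_z = −0.58182 and ∂z/∂N = −n_y/n_z = −0.87625.
Gradient magnitude |∇z| = √(a² + b²) = √(0.33852 + 0.76781) = 1.05182.
True dip = arctan(1.05182) = 46.4°, dipping toward NNE (azimuth ≈ 034°).

46.4°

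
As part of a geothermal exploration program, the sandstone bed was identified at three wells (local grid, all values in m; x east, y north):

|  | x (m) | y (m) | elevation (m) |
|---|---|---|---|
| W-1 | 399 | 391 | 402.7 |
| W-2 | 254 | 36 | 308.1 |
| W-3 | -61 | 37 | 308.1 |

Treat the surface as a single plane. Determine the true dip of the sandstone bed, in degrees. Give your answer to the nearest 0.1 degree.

14.9°

Two edge vectors: W-1→W-2 = (-145, -355, -94.6), W-1→W-3 = (-460, -354, -94.6).
Normal n = (W-1→W-2) × (W-1→W-3) = (94.6, 29799, -111970).
So ∂z/∂x = −n_x/n_z = 0.00084 and ∂z/∂y = −n_y/n_z = 0.26613.
Gradient magnitude |∇z| = √(a² + b²) = √(0.00000 + 0.07083) = 0.26614.
True dip = arctan(0.26614) = 14.9°, dipping toward S (azimuth ≈ 180°).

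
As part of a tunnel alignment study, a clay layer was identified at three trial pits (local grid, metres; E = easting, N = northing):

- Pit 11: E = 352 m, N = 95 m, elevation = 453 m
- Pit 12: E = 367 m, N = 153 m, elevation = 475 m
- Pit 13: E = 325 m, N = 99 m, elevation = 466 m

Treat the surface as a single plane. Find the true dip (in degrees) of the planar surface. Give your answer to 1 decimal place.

32.4°

Let the plane be z = a·E + b·N + c.
Pit 12−Pit 11: 15a + 58b = 22;  Pit 13−Pit 11: −27a + 4b = 13.
Solving gives a = −0.40959, b = 0.48524.
Gradient magnitude |∇z| = √(a² + b²) = √(0.16777 + 0.23546) = 0.63500.
True dip = arctan(0.63500) = 32.4°, dipping toward SE (azimuth ≈ 140°).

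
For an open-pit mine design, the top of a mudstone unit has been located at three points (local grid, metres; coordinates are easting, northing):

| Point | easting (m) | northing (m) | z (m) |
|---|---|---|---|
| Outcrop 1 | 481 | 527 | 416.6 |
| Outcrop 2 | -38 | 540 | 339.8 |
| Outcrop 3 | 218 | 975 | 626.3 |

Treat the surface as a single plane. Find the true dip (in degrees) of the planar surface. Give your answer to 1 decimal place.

Two edge vectors: Outcrop 1→Outcrop 2 = (-519, 13, -76.8), Outcrop 1→Outcrop 3 = (-263, 448, 209.7).
Normal n = (Outcrop 1→Outcrop 2) × (Outcrop 1→Outcrop 3) = (37132.5, 129032.7, -229093).
So ∂z/∂easting = −n_x/n_z = 0.16208 and ∂z/∂northing = −n_y/n_z = 0.56323.
Gradient magnitude |∇z| = √(a² + b²) = √(0.02627 + 0.31723) = 0.58609.
True dip = arctan(0.58609) = 30.4°, dipping toward SSW (azimuth ≈ 196°).

30.4°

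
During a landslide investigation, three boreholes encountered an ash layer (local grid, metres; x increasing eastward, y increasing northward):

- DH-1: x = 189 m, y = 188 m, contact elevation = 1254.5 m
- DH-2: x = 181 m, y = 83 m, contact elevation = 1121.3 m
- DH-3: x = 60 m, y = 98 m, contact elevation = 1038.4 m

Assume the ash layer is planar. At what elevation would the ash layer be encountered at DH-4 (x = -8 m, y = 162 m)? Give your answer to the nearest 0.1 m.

Two edge vectors: DH-1→DH-2 = (-8, -105, -133.2), DH-1→DH-3 = (-129, -90, -216.1).
Normal n = (DH-1→DH-2) × (DH-1→DH-3) = (10702.5, 15454, -12825).
So ∂z/∂x = −n_x/n_z = 0.83450 and ∂z/∂y = −n_y/n_z = 1.20499.
Intercept c from DH-1: 1254.5 − 157.72 − 226.54 = 870.24.
At (-8, 162): z = −6.7 + 195.2 + 870.24 = 1058.8 m.

1058.8 m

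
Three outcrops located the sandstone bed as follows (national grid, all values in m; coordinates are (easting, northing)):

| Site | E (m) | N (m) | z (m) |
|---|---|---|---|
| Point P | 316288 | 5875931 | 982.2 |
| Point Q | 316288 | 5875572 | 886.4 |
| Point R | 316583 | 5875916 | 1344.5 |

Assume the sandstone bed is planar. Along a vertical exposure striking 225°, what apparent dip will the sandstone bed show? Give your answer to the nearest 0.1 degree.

Let the plane be z = a·E + b·N + c.
Point Q−Point P: 0a − 359b = −95.8;  Point R−Point P: 295a − 15b = 362.3.
Solving gives a = 1.24170, b = 0.26685.
Unit vector along 225° is (sin 225°, cos 225°) = (-0.7071, -0.7071).
Slope in that direction = a·(-0.7071) + b·(-0.7071) = −1.06671.
Apparent dip = arctan|1.06671| = 46.8° (true dip is 51.8°, so apparent ≤ true as expected).

46.8°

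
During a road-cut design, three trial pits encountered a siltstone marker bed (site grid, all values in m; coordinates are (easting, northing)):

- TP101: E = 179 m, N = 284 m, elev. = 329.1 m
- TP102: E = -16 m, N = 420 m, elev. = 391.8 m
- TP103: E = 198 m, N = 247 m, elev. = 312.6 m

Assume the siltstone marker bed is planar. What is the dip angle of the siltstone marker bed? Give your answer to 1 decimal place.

Two edge vectors: TP101→TP102 = (-195, 136, 62.7), TP101→TP103 = (19, -37, -16.5).
Normal n = (TP101→TP102) × (TP101→TP103) = (75.9, -2026.2, 4631).
So ∂z/∂E = −n_x/n_z = −0.01639 and ∂z/∂N = −n_y/n_z = 0.43753.
Gradient magnitude |∇z| = √(a² + b²) = √(0.00027 + 0.19143) = 0.43784.
True dip = arctan(0.43784) = 23.6°, dipping toward S (azimuth ≈ 178°).

23.6°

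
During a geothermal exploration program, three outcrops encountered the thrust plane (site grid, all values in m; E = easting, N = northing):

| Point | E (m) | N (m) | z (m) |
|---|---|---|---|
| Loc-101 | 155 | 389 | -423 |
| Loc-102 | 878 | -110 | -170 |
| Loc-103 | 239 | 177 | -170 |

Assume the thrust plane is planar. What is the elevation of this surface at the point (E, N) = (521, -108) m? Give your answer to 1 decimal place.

Let the plane be z = a·E + b·N + c.
Loc-102−Loc-101: 723a − 499b = 253;  Loc-103−Loc-101: 84a − 212b = 253.
Solving gives a = −0.65204, b = −1.45175.
Then c = -423 − a·155 − b·389 = 242.80.
At (521, -108): z = −339.7 + 156.8 + 242.80 = 59.9 m.

59.9 m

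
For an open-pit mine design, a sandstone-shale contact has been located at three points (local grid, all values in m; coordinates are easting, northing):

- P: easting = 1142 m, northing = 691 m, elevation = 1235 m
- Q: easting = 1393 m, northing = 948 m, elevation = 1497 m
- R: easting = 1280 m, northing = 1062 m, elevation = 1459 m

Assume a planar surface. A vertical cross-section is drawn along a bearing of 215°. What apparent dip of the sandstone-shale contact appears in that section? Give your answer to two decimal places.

Two edge vectors: P→Q = (251, 257, 262), P→R = (138, 371, 224).
Normal n = (P→Q) × (P→R) = (-39634, -20068, 57655).
So ∂z/∂easting = −n_x/n_z = 0.68743 and ∂z/∂northing = −n_y/n_z = 0.34807.
Unit vector along 215° is (sin 215°, cos 215°) = (-0.5736, -0.8192).
Slope in that direction = a·(-0.5736) + b·(-0.8192) = −0.67942.
Apparent dip = arctan|0.67942| = 34.19° (true dip is 37.6°, so apparent ≤ true as expected).

34.19°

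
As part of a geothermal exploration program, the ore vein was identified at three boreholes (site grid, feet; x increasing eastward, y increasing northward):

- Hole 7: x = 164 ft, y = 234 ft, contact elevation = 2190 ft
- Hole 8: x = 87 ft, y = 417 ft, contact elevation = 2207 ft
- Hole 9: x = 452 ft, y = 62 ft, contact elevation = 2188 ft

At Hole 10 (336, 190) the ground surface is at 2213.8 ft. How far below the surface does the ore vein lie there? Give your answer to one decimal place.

Let the plane be z = a·x + b·y + c.
Hole 8−Hole 7: −77a + 183b = 17;  Hole 9−Hole 7: 288a − 172b = −2.
Solving gives a = 0.06483, b = 0.12017.
Then c = 2190 − a·164 − b·234 = 2151.25.
At (336, 190): z_contact = 21.78 + 22.83 + 2151.25 = 2195.86 ft.
Depth below ground = 2213.8 − 2195.86 = 17.9 ft.

17.9 ft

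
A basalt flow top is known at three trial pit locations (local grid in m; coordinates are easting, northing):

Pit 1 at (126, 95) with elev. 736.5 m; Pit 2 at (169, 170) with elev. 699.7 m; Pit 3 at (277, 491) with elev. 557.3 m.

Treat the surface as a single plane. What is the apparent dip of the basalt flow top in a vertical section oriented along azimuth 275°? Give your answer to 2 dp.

9.37°

Let the plane be z = a·easting + b·northing + c.
Pit 2−Pit 1: 43a + 75b = −36.8;  Pit 3−Pit 1: 151a + 396b = −179.2.
Solving gives a = −0.19863, b = −0.37678.
Unit vector along 275° is (sin 275°, cos 275°) = (-0.9962, 0.0872).
Slope in that direction = a·(-0.9962) + b·(0.0872) = 0.16504.
Apparent dip = arctan|0.16504| = 9.37° (true dip is 23.1°, so apparent ≤ true as expected).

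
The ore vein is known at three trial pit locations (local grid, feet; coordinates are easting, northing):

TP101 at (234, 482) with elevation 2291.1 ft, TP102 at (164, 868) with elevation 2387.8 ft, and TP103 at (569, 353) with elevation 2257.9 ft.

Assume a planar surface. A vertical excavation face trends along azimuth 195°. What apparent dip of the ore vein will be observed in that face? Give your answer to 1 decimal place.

13.5°

Two edge vectors: TP101→TP102 = (-70, 386, 96.7), TP101→TP103 = (335, -129, -33.2).
Normal n = (TP101→TP102) × (TP101→TP103) = (-340.9, 30070.5, -120280).
So ∂z/∂easting = −n_x/n_z = −0.00283 and ∂z/∂northing = −n_y/n_z = 0.25000.
Unit vector along 195° is (sin 195°, cos 195°) = (-0.2588, -0.9659).
Slope in that direction = a·(-0.2588) + b·(-0.9659) = −0.24075.
Apparent dip = arctan|0.24075| = 13.5° (true dip is 14.0°, so apparent ≤ true as expected).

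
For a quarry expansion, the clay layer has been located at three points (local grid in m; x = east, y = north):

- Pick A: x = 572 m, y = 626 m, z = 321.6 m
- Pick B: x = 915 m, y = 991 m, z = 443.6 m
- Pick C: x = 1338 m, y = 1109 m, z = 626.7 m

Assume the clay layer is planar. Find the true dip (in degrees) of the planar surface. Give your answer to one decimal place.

Two edge vectors: Pick A→Pick B = (343, 365, 122), Pick A→Pick C = (766, 483, 305.1).
Normal n = (Pick A→Pick B) × (Pick A→Pick C) = (52435.5, -11197.3, -113921).
So ∂z/∂x = −n_x/n_z = 0.46028 and ∂z/∂y = −n_y/n_z = −0.09829.
Gradient magnitude |∇z| = √(a² + b²) = √(0.21186 + 0.00966) = 0.47066.
True dip = arctan(0.47066) = 25.2°, dipping toward WNW (azimuth ≈ 282°).

25.2°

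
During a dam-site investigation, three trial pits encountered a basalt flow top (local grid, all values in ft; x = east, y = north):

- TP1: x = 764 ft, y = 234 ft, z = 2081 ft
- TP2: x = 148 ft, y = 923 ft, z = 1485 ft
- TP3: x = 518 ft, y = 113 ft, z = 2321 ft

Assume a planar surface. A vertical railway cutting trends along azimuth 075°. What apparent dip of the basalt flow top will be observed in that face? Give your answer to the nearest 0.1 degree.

34.3°

Let the plane be z = a·x + b·y + c.
TP2−TP1: −616a + 689b = −596;  TP3−TP1: −246a − 121b = 240.
Solving gives a = −0.38210, b = −1.20664.
Unit vector along 075° is (sin 75°, cos 75°) = (0.9659, 0.2588).
Slope in that direction = a·(0.9659) + b·(0.2588) = −0.68138.
Apparent dip = arctan|0.68138| = 34.3° (true dip is 51.7°, so apparent ≤ true as expected).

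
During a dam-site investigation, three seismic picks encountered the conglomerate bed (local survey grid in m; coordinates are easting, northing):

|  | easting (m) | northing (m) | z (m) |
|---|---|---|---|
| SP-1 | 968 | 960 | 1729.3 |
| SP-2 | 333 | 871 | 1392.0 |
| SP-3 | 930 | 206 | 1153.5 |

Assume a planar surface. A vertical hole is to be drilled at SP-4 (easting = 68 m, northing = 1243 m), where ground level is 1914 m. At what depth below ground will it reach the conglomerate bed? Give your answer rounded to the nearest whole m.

359 m

Two edge vectors: SP-1→SP-2 = (-635, -89, -337.3), SP-1→SP-3 = (-38, -754, -575.8).
Normal n = (SP-1→SP-2) × (SP-1→SP-3) = (-203078, -352815.6, 475408).
So ∂z/∂easting = −n_x/n_z = 0.42717 and ∂z/∂northing = −n_y/n_z = 0.74213.
Intercept c from SP-1: 1729.3 − 413.50 − 712.45 = 603.36.
At (68, 1243): z_contact = 29.0 + 922.5 + 603.36 = 1554.9 m.
Depth below ground = 1914 − 1554.9 = 359 m.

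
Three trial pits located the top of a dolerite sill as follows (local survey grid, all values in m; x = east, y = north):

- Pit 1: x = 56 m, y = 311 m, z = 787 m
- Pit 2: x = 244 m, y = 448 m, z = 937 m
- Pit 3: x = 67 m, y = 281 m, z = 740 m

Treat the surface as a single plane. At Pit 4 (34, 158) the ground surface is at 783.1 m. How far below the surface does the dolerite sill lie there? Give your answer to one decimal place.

Two edge vectors: Pit 1→Pit 2 = (188, 137, 150), Pit 1→Pit 3 = (11, -30, -47).
Normal n = (Pit 1→Pit 2) × (Pit 1→Pit 3) = (-1939, 10486, -7147).
So ∂z/∂x = −n_x/n_z = −0.27130 and ∂z/∂y = −n_y/n_z = 1.46719.
Intercept c from Pit 1: 787 + 15.19 − 456.30 = 345.90.
At (34, 158): z_contact = −9.22 + 231.82 + 345.90 = 568.49 m.
Depth below ground = 783.1 − 568.49 = 214.6 m.

214.6 m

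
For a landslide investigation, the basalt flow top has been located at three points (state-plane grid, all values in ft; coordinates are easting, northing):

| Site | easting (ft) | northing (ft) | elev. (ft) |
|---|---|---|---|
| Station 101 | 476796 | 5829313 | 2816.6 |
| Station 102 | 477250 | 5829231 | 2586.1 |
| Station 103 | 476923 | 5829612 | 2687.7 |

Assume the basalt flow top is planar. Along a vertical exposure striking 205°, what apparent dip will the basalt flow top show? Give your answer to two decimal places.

Let the plane be z = a·easting + b·northing + c.
Station 102−Station 101: 454a − 82b = −230.5;  Station 103−Station 101: 127a + 299b = −128.9.
Solving gives a = −0.54385, b = −0.20010.
Unit vector along 205° is (sin 205°, cos 205°) = (-0.4226, -0.9063).
Slope in that direction = a·(-0.4226) + b·(-0.9063) = 0.41120.
Apparent dip = arctan|0.41120| = 22.35° (true dip is 30.1°, so apparent ≤ true as expected).

22.35°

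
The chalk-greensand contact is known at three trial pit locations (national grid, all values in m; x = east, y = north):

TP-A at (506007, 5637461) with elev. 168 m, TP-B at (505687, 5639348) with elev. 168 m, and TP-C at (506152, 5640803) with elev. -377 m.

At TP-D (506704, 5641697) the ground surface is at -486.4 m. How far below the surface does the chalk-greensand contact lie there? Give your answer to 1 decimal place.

Let the plane be z = a·x + b·y + c.
TP-B−TP-A: −320a + 1887b = 0;  TP-C−TP-A: 145a + 3342b = −545.
Solving gives a = −0.765728135, b = −0.129853208.
Then c = 168 − a·506007 − b·5637461 = 1119674.19.
At (506704, 5641697): z_contact = −387997.51 − 732592.45 + 1119674.19 = -915.77 m.
Depth below ground = -486.4 − (-915.77) = 429.4 m.

429.4 m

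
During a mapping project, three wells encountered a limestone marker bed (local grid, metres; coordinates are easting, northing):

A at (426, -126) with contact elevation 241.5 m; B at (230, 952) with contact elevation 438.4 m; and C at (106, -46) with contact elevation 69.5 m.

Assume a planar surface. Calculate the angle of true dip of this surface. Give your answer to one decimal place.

Let the plane be z = a·easting + b·northing + c.
B−A: −196a + 1078b = 196.9;  C−A: −320a + 80b = −172.
Solving gives a = 0.61093, b = 0.29373.
Gradient magnitude |∇z| = √(a² + b²) = √(0.37324 + 0.08628) = 0.67788.
True dip = arctan(0.67788) = 34.1°, dipping toward WSW (azimuth ≈ 244°).

34.1°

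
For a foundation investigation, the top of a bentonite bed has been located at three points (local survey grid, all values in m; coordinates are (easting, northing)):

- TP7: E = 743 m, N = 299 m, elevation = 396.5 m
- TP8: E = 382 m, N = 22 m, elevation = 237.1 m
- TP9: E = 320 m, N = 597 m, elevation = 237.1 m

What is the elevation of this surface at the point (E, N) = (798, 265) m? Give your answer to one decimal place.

417.4 m

Two edge vectors: TP7→TP8 = (-361, -277, -159.4), TP7→TP9 = (-423, 298, -159.4).
Normal n = (TP7→TP8) × (TP7→TP9) = (91655, 9882.8, -224749).
So ∂z/∂E = −n_x/n_z = 0.40781 and ∂z/∂N = −n_y/n_z = 0.04397.
Intercept c from TP7: 396.5 − 303.00 − 13.15 = 80.35.
At (798, 265): z = 325.4 + 11.7 + 80.35 = 417.4 m.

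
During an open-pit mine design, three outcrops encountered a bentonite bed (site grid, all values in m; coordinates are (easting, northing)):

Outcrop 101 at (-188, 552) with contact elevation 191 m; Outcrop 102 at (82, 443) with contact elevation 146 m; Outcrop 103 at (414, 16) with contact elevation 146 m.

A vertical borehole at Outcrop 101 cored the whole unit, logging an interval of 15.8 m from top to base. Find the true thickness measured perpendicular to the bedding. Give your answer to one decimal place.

Let the plane be z = a·E + b·N + c.
Outcrop 102−Outcrop 101: 270a − 109b = −45;  Outcrop 103−Outcrop 101: 602a − 536b = −45.
Solving gives a = −0.24291, b = −0.18887.
|∇z| = √(a²+b²) = 0.30770, so dip δ = arctan(0.30770) = 17.10°.
True thickness = vertical thickness × cos δ = 15.8 × cos 17.10° = 15.1 m.

15.1 m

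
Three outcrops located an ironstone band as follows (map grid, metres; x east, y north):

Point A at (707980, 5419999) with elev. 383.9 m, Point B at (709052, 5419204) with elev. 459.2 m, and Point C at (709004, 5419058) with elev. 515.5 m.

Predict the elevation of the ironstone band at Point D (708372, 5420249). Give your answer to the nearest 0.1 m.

233.8 m

Two edge vectors: Point A→Point B = (1072, -795, 75.3), Point A→Point C = (1024, -941, 131.6).
Normal n = (Point A→Point B) × (Point A→Point C) = (-33764.7, -63968, -194672).
So ∂z/∂x = −n_x/n_z = −0.173444049 and ∂z/∂y = −n_y/n_z = −0.328593737.
Intercept c from Point A: 383.9 + 122794.92 + 1780977.73 = 1904156.54.
At (708372, 5420249): z = −122862.9 − 1781059.9 + 1904156.54 = 233.8 m.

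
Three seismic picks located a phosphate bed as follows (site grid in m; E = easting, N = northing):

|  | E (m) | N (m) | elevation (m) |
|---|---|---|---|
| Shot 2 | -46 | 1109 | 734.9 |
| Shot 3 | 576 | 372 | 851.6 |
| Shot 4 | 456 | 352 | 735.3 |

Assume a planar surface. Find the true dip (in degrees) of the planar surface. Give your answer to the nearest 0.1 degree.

46.3°

Let the plane be z = a·E + b·N + c.
Shot 3−Shot 2: 622a − 737b = 116.7;  Shot 4−Shot 2: 502a − 757b = 0.4.
Solving gives a = 0.87279, b = 0.57826.
Gradient magnitude |∇z| = √(a² + b²) = √(0.76176 + 0.33438) = 1.04697.
True dip = arctan(1.04697) = 46.3°, dipping toward WSW (azimuth ≈ 236°).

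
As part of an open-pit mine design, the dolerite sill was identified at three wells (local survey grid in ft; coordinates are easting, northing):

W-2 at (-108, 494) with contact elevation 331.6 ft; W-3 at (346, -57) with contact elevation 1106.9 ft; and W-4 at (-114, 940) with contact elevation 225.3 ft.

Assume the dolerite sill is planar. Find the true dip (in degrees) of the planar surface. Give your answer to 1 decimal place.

55.6°

Let the plane be z = a·easting + b·northing + c.
W-3−W-2: 454a − 551b = 775.3;  W-4−W-2: −6a + 446b = −106.3.
Solving gives a = 1.44199, b = −0.21894.
Gradient magnitude |∇z| = √(a² + b²) = √(2.07933 + 0.04794) = 1.45852.
True dip = arctan(1.45852) = 55.6°, dipping toward W (azimuth ≈ 279°).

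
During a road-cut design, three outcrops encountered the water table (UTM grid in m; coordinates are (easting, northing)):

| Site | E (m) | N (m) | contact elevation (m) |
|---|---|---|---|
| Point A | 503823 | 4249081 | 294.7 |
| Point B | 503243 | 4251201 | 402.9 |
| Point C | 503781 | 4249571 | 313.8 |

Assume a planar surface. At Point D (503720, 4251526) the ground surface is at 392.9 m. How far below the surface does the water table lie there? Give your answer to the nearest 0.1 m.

Two edge vectors: Point A→Point B = (-580, 2120, 108.2), Point A→Point C = (-42, 490, 19.1).
Normal n = (Point A→Point B) × (Point A→Point C) = (-12526, 6533.6, -195160).
So ∂z/∂E = −n_x/n_z = −0.064183234 and ∂z/∂N = −n_y/n_z = 0.033478172.
Intercept c from Point A: 294.7 + 32336.99 − 142251.46 = −109619.77.
At (503720, 4251526): z_contact = −32330.38 + 142333.32 − 109619.77 = 383.17 m.
Depth below ground = 392.9 − 383.17 = 9.7 m.

9.7 m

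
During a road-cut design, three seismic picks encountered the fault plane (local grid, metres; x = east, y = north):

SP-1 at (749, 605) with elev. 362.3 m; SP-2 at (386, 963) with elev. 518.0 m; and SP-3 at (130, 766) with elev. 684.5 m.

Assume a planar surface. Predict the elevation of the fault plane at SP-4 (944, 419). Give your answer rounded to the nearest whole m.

Two edge vectors: SP-1→SP-2 = (-363, 358, 155.7), SP-1→SP-3 = (-619, 161, 322.2).
Normal n = (SP-1→SP-2) × (SP-1→SP-3) = (90279.9, 20580.3, 163159).
So ∂z/∂x = −n_x/n_z = −0.55332 and ∂z/∂y = −n_y/n_z = −0.12614.
Intercept c from SP-1: 362.3 + 414.44 + 76.31 = 853.05.
At (944, 419): z = −522.3 − 52.9 + 853.05 = 277.9 m.

278 m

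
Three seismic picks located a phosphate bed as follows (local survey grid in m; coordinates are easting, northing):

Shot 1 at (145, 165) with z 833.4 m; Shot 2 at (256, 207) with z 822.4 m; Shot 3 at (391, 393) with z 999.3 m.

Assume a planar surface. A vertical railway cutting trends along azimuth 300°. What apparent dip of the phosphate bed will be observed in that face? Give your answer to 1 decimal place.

51.4°

Two edge vectors: Shot 1→Shot 2 = (111, 42, -11), Shot 1→Shot 3 = (246, 228, 165.9).
Normal n = (Shot 1→Shot 2) × (Shot 1→Shot 3) = (9475.8, -21120.9, 14976).
So ∂z/∂easting = −n_x/n_z = −0.63273 and ∂z/∂northing = −n_y/n_z = 1.41032.
Unit vector along 300° is (sin 300°, cos 300°) = (-0.8660, 0.5000).
Slope in that direction = a·(-0.8660) + b·(0.5000) = 1.25312.
Apparent dip = arctan|1.25312| = 51.4° (true dip is 57.1°, so apparent ≤ true as expected).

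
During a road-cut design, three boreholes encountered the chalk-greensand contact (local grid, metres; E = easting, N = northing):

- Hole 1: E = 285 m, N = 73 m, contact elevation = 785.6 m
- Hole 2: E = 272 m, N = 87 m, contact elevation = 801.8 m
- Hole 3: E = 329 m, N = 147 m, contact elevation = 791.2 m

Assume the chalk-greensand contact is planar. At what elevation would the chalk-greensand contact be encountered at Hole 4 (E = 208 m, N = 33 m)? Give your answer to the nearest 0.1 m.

Let the plane be z = a·E + b·N + c.
Hole 2−Hole 1: −13a + 14b = 16.2;  Hole 3−Hole 1: 44a + 74b = 5.6.
Solving gives a = −0.71001, b = 0.49785.
Then c = 785.6 − a·285 − b·73 = 951.61.
At (208, 33): z = −147.7 + 16.4 + 951.61 = 820.4 m.

820.4 m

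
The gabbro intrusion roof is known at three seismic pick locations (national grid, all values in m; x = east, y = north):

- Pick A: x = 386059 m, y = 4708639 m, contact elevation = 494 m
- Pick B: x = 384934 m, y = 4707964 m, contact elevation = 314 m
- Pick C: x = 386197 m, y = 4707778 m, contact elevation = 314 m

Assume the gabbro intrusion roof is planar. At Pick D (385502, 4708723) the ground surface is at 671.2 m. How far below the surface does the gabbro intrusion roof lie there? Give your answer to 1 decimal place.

Let the plane be z = a·x + b·y + c.
Pick B−Pick A: −1125a − 675b = −180;  Pick C−Pick A: 138a − 861b = −180.
Solving gives a = 0.031532104, b = 0.214113160.
Then c = 494 − a·386059 − b·4708639 = −1019860.83.
At (385502, 4708723): z_contact = 12155.69 + 1008199.56 − 1019860.83 = 494.42 m.
Depth below ground = 671.2 − 494.42 = 176.8 m.

176.8 m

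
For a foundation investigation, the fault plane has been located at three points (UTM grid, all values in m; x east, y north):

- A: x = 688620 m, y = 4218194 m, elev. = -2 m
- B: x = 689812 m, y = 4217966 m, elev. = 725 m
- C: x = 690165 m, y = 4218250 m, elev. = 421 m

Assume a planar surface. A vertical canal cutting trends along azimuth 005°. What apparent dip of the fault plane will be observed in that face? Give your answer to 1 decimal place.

Two edge vectors: A→B = (1192, -228, 727), A→C = (1545, 56, 423).
Normal n = (A→B) × (A→C) = (-137156, 618999, 419012).
So ∂z/∂x = −n_x/n_z = 0.32733 and ∂z/∂y = −n_y/n_z = −1.47728.
Unit vector along 005° is (sin 5°, cos 5°) = (0.0872, 0.9962).
Slope in that direction = a·(0.0872) + b·(0.9962) = −1.44313.
Apparent dip = arctan|1.44313| = 55.3° (true dip is 56.5°, so apparent ≤ true as expected).

55.3°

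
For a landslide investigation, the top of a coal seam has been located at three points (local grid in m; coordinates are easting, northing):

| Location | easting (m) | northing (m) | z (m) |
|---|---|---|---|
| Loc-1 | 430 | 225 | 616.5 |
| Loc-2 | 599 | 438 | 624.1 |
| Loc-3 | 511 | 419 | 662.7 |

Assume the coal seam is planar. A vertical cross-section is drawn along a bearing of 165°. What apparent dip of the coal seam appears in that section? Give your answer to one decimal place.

Two edge vectors: Loc-1→Loc-2 = (169, 213, 7.6), Loc-1→Loc-3 = (81, 194, 46.2).
Normal n = (Loc-1→Loc-2) × (Loc-1→Loc-3) = (8366.2, -7192.2, 15533).
So ∂z/∂easting = −n_x/n_z = −0.53861 and ∂z/∂northing = −n_y/n_z = 0.46303.
Unit vector along 165° is (sin 165°, cos 165°) = (0.2588, -0.9659).
Slope in that direction = a·(0.2588) + b·(-0.9659) = −0.58665.
Apparent dip = arctan|0.58665| = 30.4° (true dip is 35.4°, so apparent ≤ true as expected).

30.4°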